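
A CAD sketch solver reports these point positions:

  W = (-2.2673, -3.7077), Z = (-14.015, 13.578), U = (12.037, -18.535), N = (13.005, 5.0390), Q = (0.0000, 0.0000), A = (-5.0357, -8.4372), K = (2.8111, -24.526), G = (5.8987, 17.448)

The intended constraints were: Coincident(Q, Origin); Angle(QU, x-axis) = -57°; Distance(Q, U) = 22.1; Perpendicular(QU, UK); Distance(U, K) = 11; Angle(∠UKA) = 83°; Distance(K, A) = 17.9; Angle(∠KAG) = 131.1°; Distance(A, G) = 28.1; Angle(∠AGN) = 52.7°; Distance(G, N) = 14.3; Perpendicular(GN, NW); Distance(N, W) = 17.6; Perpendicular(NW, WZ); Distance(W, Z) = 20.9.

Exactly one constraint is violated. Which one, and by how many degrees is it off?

Perpendicular(NW, WZ) — off by 4.40°.

Q = (0.00, 0.00) ✓; QU at -57.00° ✓; |QU| = 22.10 ✓; ∠(QU, UK) = 90.00° ✓; |UK| = 11.00 ✓; ∠UKA = 83.00° ✓; |KA| = 17.90 ✓; ∠KAG = 131.1° ✓; |AG| = 28.10 ✓; ∠AGN = 52.70° ✓; |GN| = 14.30 ✓; ∠(GN, NW) = 90.00° ✓; |NW| = 17.60 ✓; ∠(NW, WZ) = 85.60° ✗; |WZ| = 20.90 ✓.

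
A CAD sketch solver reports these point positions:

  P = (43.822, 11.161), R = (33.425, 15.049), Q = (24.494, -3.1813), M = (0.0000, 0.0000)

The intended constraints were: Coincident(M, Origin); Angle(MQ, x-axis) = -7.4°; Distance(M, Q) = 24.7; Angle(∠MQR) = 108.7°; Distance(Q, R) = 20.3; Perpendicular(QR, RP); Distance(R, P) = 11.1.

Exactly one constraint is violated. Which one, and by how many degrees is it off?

Perpendicular(QR, RP) — off by 5.60°.

M = (0.00, 0.00) ✓; MQ at -7.400° ✓; |MQ| = 24.70 ✓; ∠MQR = 108.7° ✓; |QR| = 20.30 ✓; ∠(QR, RP) = 84.40° ✗; |RP| = 11.10 ✓.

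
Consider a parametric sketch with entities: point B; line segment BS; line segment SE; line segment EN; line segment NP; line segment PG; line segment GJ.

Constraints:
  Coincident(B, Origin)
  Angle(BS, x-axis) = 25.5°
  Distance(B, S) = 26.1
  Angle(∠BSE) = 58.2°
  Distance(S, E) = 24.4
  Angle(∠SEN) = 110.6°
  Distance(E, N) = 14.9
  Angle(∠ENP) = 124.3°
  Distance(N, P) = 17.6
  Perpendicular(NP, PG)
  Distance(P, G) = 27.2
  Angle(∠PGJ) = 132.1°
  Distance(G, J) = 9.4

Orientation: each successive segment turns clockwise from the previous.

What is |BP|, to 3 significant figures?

8.44

B is at the origin; BS runs at 25.5° with length 26.1, so S = (23.6, 11.2). ∠BSE = 58.2° gives SE at -96.3° from the x-axis; with |SE| = 24.4, E = (20.9, -13.0). ∠SEN = 110.6° gives EN at -166° from the x-axis; with |EN| = 14.9, N = (6.44, -16.7). ∠ENP = 124.3° gives NP at 139° from the x-axis; with |NP| = 17.6, P = (-6.76, -5.06). Then |BP| = |P − B| = 8.44.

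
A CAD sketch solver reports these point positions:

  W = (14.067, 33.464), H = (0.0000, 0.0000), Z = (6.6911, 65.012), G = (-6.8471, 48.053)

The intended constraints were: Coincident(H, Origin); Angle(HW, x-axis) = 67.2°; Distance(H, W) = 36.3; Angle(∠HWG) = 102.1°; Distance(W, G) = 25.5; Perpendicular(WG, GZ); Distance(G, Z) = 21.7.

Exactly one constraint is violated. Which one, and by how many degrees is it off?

Perpendicular(WG, GZ) — off by 3.70°.

H = (0.00, 0.00) ✓; HW at 67.20° ✓; |HW| = 36.30 ✓; ∠HWG = 102.1° ✓; |WG| = 25.50 ✓; ∠(WG, GZ) = 93.70° ✗; |GZ| = 21.70 ✓.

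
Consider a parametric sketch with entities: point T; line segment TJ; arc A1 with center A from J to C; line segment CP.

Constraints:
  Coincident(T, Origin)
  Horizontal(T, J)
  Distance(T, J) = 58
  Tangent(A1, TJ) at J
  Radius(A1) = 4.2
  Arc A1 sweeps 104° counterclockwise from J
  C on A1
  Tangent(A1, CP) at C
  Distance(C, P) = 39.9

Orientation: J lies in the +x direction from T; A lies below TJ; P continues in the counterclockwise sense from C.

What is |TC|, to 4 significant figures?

54.18

Since A1 is tangent to TJ there, AJ ⟂ TJ, so A = J + (0, -4.2) = (58.00, -4.200). On A1, J sits at bearing 90° from A; a 104° counterclockwise sweep puts C at bearing 194°, so C = A + 4.2·(cos 194°, sin 194°) = (53.92, -5.216). Then |TC| = |C − T| = 54.18.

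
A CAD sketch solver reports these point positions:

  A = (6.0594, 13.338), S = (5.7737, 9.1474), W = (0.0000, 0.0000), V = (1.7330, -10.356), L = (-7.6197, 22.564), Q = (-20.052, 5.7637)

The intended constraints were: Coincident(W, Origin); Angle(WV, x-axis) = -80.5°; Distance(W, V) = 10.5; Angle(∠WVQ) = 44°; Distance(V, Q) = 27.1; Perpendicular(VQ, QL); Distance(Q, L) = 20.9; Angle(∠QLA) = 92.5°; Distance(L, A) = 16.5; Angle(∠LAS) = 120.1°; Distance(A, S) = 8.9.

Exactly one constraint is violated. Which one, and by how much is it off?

Distance(A, S) = 8.9 — off by 4.70.

W = (0.00, 0.00) ✓; WV at -80.50° ✓; |WV| = 10.50 ✓; ∠WVQ = 44.00° ✓; |VQ| = 27.10 ✓; ∠(VQ, QL) = 90.00° ✓; |QL| = 20.90 ✓; ∠QLA = 92.50° ✓; |LA| = 16.50 ✓; ∠LAS = 120.1° ✓; |AS| = 4.200 ✗.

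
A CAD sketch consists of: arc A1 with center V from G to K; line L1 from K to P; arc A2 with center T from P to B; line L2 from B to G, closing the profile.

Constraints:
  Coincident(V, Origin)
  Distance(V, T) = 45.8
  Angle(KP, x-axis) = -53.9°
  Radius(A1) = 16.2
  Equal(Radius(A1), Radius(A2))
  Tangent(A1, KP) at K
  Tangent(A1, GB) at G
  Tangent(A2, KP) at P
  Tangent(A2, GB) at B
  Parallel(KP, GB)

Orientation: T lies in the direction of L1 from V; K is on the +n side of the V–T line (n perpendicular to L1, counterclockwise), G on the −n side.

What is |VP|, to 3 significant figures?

48.6

Tangency of A1 to both parallel lines with radius 16.2 puts K and G at V ± 16.2·n: K = (13.1, 9.54), G = (-13.1, -9.54). Equal radii place P and B the same way about T: P = T + 16.2·n = (40.1, -27.5), B = T − 16.2·n = (13.9, -46.6). Then |VP| = |P − V| = 48.6.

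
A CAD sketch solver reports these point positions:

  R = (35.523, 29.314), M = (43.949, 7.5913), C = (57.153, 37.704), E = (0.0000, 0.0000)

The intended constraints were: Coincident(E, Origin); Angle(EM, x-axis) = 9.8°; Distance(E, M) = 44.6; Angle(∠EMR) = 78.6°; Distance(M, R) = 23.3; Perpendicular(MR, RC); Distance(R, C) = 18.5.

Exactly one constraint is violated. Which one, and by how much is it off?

Distance(R, C) = 18.5 — off by 4.70.

E = (0.00, 0.00) ✓; EM at 9.800° ✓; |EM| = 44.60 ✓; ∠EMR = 78.60° ✓; |MR| = 23.30 ✓; ∠(MR, RC) = 90.00° ✓; |RC| = 23.20 ✗.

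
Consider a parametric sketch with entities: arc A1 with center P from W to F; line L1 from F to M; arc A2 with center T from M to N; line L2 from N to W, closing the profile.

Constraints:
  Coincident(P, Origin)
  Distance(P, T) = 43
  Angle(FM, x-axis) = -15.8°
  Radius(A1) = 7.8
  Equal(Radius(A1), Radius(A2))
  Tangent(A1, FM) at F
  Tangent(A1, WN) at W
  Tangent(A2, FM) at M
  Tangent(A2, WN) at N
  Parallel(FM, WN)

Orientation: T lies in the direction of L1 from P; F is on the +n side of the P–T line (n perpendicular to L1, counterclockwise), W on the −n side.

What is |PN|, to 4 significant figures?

43.70

The slot axis is L1's direction at -15.8°, so u = (cos -15.8°, sin -15.8°) = (0.9622, -0.2723) and n = (−sin -15.8°, cos -15.8°) = (0.2723, 0.9622). P is at the origin and T lies 43.0 along u from P, so T = 43.0·u = (41.38, -11.71). Tangency of A1 to both parallel lines with radius 7.8 puts F and W at P ± 7.8·n: F = (2.124, 7.505), W = (-2.124, -7.505). Equal radii place M and N the same way about T: M = T + 7.8·n = (43.50, -4.203), N = T − 7.8·n = (39.25, -19.21). Then |PN| = |N − P| = 43.70.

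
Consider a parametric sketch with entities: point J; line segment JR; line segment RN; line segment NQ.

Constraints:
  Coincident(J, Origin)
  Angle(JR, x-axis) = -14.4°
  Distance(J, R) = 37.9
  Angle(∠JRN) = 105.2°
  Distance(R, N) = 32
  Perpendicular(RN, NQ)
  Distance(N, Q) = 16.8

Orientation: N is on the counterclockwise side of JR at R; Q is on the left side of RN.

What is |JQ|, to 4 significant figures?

46.37

∠JRN = 105.2°, so RN runs at -14.4° + (180° − 105.2°) = 60.40° from the x-axis; with |RN| = 32.0, N = R + 32.0·(cos 60.40°, sin 60.40°) = (52.52, 18.40). RN is perpendicular to NQ; with |NQ| = 16.8 on the left of RN, Q = N + 16.8·(-0.8695, 0.4939) = (37.91, 26.70). Then |JQ| = |Q − J| = 46.37.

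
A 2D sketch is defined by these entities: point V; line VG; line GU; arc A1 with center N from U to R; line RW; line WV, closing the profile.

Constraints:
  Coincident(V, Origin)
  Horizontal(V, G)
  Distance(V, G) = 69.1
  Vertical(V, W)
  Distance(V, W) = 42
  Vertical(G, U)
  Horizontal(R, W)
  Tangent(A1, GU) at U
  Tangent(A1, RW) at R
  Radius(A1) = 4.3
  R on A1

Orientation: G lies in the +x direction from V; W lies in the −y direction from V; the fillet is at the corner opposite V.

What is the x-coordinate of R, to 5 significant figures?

64.800

V is at the origin; VG is horizontal with |VG| = 69.1 and G on the +x side, so G = (69.100, 0.0000). VW is vertical with |VW| = 42.0 and W on the −y side, so W = (0.0000, -42.000). The virtual corner opposite V is at (69.100, -42.000). Tangency of A1 to GU means the radius NU is perpendicular to GU and A1 meets RW tangentially, so NR is at right angles to RW, with radius 4.3, so the center N sits 4.3 in from both sides at N = (64.800, -37.700). That places the tangent points at U = (69.100, -37.700) on GU and R = (64.800, -42.000) on RW. So R.x = 64.800.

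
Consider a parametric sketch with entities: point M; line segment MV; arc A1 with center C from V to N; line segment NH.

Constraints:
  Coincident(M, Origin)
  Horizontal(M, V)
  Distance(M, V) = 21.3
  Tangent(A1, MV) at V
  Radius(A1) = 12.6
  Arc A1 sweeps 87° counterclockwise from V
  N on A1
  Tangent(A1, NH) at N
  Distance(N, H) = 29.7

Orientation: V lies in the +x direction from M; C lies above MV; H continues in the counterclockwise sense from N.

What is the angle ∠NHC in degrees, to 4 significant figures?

22.99°

M is at the origin; MV is horizontal with |MV| = 21.3 and V on the +x side, so V = (21.30, 0.000). Tangency of A1 to MV means the radius CV is perpendicular to MV, so C = V + (0, 12.6) = (21.30, 12.60). On A1, V sits at bearing -90° from C; an 87° counterclockwise sweep puts N at bearing -3°, so N = C + 12.6·(cos -3°, sin -3°) = (33.88, 11.94). The tangent condition forces CN to be normal to NH, so NH runs along (−sin -3°, cos -3°); with |NH| = 29.7, H = (35.44, 41.60). Then cos ∠NHC = HN·HC / (|HN||HC|), giving 22.99°.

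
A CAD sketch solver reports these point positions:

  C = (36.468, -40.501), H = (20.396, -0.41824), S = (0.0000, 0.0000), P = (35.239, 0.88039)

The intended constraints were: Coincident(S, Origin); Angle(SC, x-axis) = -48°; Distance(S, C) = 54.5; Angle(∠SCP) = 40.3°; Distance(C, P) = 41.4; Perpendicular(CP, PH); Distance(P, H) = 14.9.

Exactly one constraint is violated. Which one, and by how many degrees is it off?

Perpendicular(CP, PH) — off by 3.30°.

S = (0.00, 0.00) ✓; SC at -48.00° ✓; |SC| = 54.50 ✓; ∠SCP = 40.30° ✓; |CP| = 41.40 ✓; ∠(CP, PH) = 93.30° ✗; |PH| = 14.90 ✓.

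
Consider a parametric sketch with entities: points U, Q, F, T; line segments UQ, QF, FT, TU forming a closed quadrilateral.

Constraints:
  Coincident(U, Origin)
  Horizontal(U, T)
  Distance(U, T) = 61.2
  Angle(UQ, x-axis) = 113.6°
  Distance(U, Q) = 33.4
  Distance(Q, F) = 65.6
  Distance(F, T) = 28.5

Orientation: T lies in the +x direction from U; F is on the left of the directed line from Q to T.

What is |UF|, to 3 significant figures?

58.7

Checks: |QF| = 65.60 ✓; |FT| = 28.50 ✓.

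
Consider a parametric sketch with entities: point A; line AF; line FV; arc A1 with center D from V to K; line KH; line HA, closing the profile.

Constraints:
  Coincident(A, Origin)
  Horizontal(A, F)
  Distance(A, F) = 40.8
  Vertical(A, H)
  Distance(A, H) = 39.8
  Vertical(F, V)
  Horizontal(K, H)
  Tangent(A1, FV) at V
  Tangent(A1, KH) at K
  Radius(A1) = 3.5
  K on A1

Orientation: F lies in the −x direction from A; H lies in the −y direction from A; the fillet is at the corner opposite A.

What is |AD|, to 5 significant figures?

52.048

A is at the origin; AF is horizontal with |AF| = 40.8 and F on the −x side, so F = (-40.800, 0.0000). AH is vertical with |AH| = 39.8 and H on the −y side, so H = (0.0000, -39.800). The virtual corner opposite A is at (-40.800, -39.800). A1 meets FV tangentially, so DV is at right angles to FV and since A1 is tangent to KH there, DK ⟂ KH, with radius 3.5, so the center D sits 3.5 in from both sides at D = (-37.300, -36.300). Then |AD| = |D − A| = 52.048.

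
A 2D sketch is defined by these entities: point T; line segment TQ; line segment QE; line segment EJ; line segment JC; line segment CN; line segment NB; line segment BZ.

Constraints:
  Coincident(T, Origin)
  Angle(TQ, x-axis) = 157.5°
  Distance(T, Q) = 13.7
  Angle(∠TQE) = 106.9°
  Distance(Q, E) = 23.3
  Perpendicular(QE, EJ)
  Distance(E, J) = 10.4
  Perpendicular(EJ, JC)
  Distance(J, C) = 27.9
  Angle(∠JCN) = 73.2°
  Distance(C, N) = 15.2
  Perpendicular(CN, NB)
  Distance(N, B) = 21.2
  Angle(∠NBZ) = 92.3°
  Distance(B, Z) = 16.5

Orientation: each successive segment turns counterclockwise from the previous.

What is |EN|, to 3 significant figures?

23.9

EJ is perpendicular to JC, so JC runs at 50.6°; with |JC| = 27.9, C = (-1.70, 2.20). ∠JCN = 73.2° gives CN at 157° from the x-axis; with |CN| = 15.2, N = (-15.7, 8.04). Then |EN| = |N − E| = 23.9.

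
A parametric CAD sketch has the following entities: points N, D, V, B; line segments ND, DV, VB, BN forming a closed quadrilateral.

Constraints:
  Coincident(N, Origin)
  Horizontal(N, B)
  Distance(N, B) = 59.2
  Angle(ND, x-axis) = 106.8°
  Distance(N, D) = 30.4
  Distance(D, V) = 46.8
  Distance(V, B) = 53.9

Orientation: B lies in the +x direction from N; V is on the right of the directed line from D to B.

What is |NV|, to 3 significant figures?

16.6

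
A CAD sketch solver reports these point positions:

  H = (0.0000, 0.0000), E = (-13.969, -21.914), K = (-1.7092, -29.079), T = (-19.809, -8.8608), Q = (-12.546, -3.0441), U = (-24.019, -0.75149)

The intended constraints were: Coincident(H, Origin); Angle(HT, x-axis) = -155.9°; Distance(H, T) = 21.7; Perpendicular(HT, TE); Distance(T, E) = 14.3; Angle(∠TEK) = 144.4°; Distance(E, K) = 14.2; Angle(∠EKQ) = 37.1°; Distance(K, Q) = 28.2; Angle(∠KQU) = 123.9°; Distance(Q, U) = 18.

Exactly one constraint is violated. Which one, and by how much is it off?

Distance(Q, U) = 18 — off by 6.30.

H = (0.00, 0.00) ✓; HT at -155.9° ✓; |HT| = 21.70 ✓; ∠(HT, TE) = 90.00° ✓; |TE| = 14.30 ✓; ∠TEK = 144.4° ✓; |EK| = 14.20 ✓; ∠EKQ = 37.10° ✓; |KQ| = 28.20 ✓; ∠KQU = 123.9° ✓; |QU| = 11.70 ✗.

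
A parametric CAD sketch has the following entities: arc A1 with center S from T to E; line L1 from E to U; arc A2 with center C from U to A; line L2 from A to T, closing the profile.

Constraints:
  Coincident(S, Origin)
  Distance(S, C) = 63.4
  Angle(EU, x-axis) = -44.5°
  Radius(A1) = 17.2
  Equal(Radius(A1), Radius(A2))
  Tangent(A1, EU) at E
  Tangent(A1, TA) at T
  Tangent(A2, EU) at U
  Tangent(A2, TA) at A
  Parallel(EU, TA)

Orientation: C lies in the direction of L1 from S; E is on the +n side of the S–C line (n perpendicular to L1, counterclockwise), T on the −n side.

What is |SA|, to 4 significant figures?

65.69

The slot axis is L1's direction at -44.5°, so u = (cos -44.5°, sin -44.5°) = (0.7133, -0.7009) and n = (−sin -44.5°, cos -44.5°) = (0.7009, 0.7133). S is at the origin and C lies 63.4 along u from S, so C = 63.4·u = (45.22, -44.44). Tangency of A1 to both parallel lines with radius 17.2 puts E and T at S ± 17.2·n: E = (12.06, 12.27), T = (-12.06, -12.27). Equal radii place U and A the same way about C: U = C + 17.2·n = (57.28, -32.17), A = C − 17.2·n = (33.16, -56.71). Then |SA| = |A − S| = 65.69.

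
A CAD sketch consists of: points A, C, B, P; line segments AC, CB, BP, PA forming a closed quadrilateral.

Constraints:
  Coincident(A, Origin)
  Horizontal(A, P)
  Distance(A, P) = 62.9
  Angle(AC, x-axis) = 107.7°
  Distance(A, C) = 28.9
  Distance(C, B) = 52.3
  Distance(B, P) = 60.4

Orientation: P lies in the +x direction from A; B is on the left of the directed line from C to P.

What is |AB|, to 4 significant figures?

65.17

A is at the origin; AP is horizontal with |AP| = 62.9 and P in +x, so P = (62.9, 0). AC runs at 107.7° with |AC| = 28.9, so C = (-8.787, 27.53). B is determined by |CB| = 52.3 and |BP| = 60.4 together: it lies at the intersection of circle(C, 52.3) and circle(P, 60.4). With |CP| = 76.79, the foot of the radical line on CP is 32.45 from C and the perpendicular offset is √(52.3² − 32.45²) = 41.01. Taking the left-of-CP solution: B = (36.21, 54.18).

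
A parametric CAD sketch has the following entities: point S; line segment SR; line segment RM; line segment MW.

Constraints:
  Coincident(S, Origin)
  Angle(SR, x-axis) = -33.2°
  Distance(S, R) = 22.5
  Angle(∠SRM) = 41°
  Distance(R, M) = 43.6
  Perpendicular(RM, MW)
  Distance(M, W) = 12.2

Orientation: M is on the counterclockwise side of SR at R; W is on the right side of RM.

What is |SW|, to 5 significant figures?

37.888

∠SRM = 41.0°, so RM runs at -33.2° + (180° − 41.0°) = 105.80° from the x-axis; with |RM| = 43.6, M = R + 43.6·(cos 105.80°, sin 105.80°) = (6.9558, 29.633). RM is perpendicular to MW; with |MW| = 12.2 on the right of RM, W = M + 12.2·(0.96222, 0.27228) = (18.695, 32.954). Then |SW| = |W − S| = 37.888.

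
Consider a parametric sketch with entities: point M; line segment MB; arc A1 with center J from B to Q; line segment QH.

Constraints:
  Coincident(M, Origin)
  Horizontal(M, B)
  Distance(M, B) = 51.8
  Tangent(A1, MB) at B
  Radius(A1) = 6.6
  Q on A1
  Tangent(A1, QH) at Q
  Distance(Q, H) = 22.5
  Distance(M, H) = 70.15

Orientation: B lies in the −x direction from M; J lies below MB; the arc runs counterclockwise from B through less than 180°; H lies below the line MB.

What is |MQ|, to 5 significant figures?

58.230

M is at the origin; MB is horizontal with |MB| = 51.8 and B on the −x side, so B = (-51.800, 0.0000). The tangent condition forces JB to be normal to MB, so J = B + (0, -6.6) = (-51.800, -6.6000). Since JQ ⟂ QH (tangency), |JH| = √(6.6² + 22.5²) = 23.448 regardless of where Q sits on A1. So H lies on both circle(M, 70.15) and circle(J, 23.448); the below-MB intersection is H = (-65.223, -25.826). Q is the foot of the tangent from H: Q = (-58.056, -4.4977).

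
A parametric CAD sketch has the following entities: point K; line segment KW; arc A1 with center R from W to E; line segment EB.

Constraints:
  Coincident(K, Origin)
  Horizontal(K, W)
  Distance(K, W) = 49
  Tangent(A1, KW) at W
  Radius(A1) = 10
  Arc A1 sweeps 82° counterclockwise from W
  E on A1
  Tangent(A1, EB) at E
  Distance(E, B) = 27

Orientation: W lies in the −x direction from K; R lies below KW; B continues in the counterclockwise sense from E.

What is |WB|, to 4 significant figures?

37.89

K is at the origin; K and W share the same y with |KW| = 49.0 and W on the −x side, so W = (-49.00, 0.000). The tangent condition forces RW to be normal to KW, so R = W + (0, -10) = (-49.00, -10.00). On A1, W sits at bearing 90° from R; an 82° counterclockwise sweep puts E at bearing 172°, so E = R + 10.0·(cos 172°, sin 172°) = (-58.90, -8.608). A1 meets EB tangentially, so RE is at right angles to EB, so EB runs along (−sin 172°, cos 172°); with |EB| = 27.0, B = (-62.66, -35.35). Then |WB| = |B − W| = 37.89.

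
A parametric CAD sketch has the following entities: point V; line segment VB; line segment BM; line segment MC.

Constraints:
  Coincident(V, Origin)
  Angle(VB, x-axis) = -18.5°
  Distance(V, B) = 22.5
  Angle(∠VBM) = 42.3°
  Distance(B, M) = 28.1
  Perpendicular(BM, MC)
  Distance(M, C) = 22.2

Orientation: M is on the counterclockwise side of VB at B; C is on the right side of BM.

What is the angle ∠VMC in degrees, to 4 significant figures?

142.9°

V is at the origin; VB runs at -18.5° with length 22.5, so B = 22.5·(cos -18.5°, sin -18.5°) = (21.34, -7.139). ∠VBM = 42.3°, so BM runs at -18.5° + (180° − 42.3°) = 119.2° from the x-axis; with |BM| = 28.1, M = B + 28.1·(cos 119.2°, sin 119.2°) = (7.628, 17.39). BM is perpendicular to MC; with |MC| = 22.2 on the right of BM, C = M + 22.2·(0.8729, 0.4879) = (27.01, 28.22). Then cos ∠VMC = MV·MC / (|MV||MC|), giving 142.9°.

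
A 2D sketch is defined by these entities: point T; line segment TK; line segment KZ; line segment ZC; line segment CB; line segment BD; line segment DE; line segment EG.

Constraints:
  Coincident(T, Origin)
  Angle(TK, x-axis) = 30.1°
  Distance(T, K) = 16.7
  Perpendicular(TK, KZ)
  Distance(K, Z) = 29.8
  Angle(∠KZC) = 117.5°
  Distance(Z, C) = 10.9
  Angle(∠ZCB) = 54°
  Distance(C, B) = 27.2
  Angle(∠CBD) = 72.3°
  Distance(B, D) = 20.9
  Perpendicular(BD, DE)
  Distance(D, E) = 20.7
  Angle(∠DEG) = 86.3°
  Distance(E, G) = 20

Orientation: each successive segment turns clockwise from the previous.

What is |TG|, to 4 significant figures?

25.98

The perpendicularity gives DE at right angles to BD, so DE runs at -86.10°; with |DE| = 20.7, E = (35.80, -20.55). ∠DEG = 86.3° gives EG at -179.8° from the x-axis; with |EG| = 20.0, G = (15.80, -20.62). Then |TG| = |G − T| = 25.98.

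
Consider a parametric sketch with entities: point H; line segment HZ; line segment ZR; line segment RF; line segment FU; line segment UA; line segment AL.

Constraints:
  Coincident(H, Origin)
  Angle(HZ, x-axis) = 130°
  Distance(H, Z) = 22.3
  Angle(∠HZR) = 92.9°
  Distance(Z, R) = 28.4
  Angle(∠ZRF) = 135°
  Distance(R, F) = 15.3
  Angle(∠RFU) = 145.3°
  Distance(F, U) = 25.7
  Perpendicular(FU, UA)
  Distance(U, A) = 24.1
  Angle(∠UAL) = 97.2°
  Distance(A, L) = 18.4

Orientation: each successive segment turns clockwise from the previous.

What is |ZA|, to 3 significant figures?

45.1

H is at the origin; HZ runs at 130.0° with length 22.3, so Z = (-14.3, 17.1). ∠HZR = 92.9° gives ZR at 42.9° from the x-axis; with |ZR| = 28.4, R = (6.47, 36.4). ∠ZRF = 135.0° gives RF at -2.10° from the x-axis; with |RF| = 15.3, F = (21.8, 35.9). ∠RFU = 145.3° gives FU at -36.8° from the x-axis; with |FU| = 25.7, U = (42.3, 20.5). FU ⟂ UA, so UA runs at -127°; with |UA| = 24.1, A = (27.9, 1.16). Then |ZA| = |A − Z| = 45.1.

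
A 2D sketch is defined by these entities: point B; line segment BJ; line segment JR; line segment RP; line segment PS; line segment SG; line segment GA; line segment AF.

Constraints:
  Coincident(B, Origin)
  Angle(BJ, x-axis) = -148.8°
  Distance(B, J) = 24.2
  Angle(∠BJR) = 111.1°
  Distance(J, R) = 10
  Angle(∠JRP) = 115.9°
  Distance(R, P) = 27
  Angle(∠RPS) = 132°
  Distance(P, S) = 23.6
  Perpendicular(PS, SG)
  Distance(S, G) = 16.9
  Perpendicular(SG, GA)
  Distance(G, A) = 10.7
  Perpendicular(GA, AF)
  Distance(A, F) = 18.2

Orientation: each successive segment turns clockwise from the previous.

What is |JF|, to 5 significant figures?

40.967

B is at the origin; BJ runs at -148.8° with length 24.2, so J = (-20.700, -12.536). ∠BJR = 111.1° gives JR at 142.30° from the x-axis; with |JR| = 10.0, R = (-28.612, -6.4210). ∠JRP = 115.9° gives RP at 78.200° from the x-axis; with |RP| = 27.0, P = (-23.091, 20.008). ∠RPS = 132.0° gives PS at 30.200° from the x-axis; with |PS| = 23.6, S = (-2.6938, 31.880). PS ⟂ SG, so SG runs at -59.800°; with |SG| = 16.9, G = (5.8073, 17.273). SG ⟂ GA, so GA runs at -149.80°; with |GA| = 10.7, A = (-3.4405, 11.891). GA ⟂ AF, so AF runs at 120.20°; with |AF| = 18.2, F = (-12.595, 27.621). Then |JF| = |F − J| = 40.967.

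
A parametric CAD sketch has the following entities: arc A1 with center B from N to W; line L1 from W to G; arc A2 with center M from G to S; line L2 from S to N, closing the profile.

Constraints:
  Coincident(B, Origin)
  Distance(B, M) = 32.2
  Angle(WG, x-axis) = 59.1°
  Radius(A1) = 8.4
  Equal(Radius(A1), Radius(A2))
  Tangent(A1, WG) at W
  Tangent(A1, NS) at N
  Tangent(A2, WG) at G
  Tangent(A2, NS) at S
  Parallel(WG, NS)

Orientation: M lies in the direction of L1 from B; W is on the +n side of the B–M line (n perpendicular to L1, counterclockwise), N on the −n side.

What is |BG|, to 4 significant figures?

33.28

The slot axis is L1's direction at 59.1°, so u = (cos 59.1°, sin 59.1°) = (0.5135, 0.8581) and n = (−sin 59.1°, cos 59.1°) = (-0.8581, 0.5135). B is at the origin and M lies 32.2 along u from B, so M = 32.2·u = (16.54, 27.63). Tangency of A1 to both parallel lines with radius 8.4 puts W and N at B ± 8.4·n: W = (-7.208, 4.314), N = (7.208, -4.314). Equal radii place G and S the same way about M: G = M + 8.4·n = (9.328, 31.94), S = M − 8.4·n = (23.74, 23.32). Then |BG| = |G − B| = 33.28.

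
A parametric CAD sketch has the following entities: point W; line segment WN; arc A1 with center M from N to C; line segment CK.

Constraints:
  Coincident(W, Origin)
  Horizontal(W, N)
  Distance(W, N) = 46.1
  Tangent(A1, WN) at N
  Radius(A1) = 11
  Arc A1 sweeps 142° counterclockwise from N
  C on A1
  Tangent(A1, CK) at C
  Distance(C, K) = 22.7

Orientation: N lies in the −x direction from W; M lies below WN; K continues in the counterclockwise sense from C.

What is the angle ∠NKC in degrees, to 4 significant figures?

33.72°

W is at the origin; WN is horizontal with |WN| = 46.1 and N on the −x side, so N = (-46.10, 0.000). A1 meets WN tangentially, so MN is at right angles to WN, so M = N + (0, -11) = (-46.10, -11.00). On A1, N sits at bearing 90° from M; a 142° counterclockwise sweep puts C at bearing 232°, so C = M + 11.0·(cos 232°, sin 232°) = (-52.87, -19.67). Since A1 is tangent to CK there, MC ⟂ CK, so CK runs along (−sin 232°, cos 232°); with |CK| = 22.7, K = (-34.98, -33.64). Then cos ∠NKC = KN·KC / (|KN||KC|), giving 33.72°.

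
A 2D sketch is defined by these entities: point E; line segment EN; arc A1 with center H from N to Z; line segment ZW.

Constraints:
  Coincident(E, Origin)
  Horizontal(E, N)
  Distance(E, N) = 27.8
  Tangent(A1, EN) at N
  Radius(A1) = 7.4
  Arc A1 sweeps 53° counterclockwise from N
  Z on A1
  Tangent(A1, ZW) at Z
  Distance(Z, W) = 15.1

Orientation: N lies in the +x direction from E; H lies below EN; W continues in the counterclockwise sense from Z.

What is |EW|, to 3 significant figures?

19.7

On A1, N sits at bearing 90° from H; a 53° counterclockwise sweep puts Z at bearing 143°, so Z = H + 7.4·(cos 143°, sin 143°) = (21.9, -2.95). A1 meets ZW tangentially, so HZ is at right angles to ZW, so ZW runs along (−sin 143°, cos 143°); with |ZW| = 15.1, W = (12.8, -15.0). Then |EW| = |W − E| = 19.7.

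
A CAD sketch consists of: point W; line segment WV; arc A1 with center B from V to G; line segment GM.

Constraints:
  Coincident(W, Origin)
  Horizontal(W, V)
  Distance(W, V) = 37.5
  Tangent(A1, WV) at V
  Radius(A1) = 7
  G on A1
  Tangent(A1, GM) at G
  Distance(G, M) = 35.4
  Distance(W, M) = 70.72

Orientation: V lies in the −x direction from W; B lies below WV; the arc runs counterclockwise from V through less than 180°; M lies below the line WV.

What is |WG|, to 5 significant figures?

43.500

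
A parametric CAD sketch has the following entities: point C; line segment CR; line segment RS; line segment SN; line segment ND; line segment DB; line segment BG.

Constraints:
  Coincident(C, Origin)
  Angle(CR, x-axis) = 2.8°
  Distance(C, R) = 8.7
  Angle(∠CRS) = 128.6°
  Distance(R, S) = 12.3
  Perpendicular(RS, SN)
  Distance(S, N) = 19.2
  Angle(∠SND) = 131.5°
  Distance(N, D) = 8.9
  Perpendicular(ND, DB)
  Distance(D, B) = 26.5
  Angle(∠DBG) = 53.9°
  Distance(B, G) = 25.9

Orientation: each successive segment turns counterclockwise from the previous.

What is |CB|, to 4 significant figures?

6.680

∠SND = 131.5° gives ND at -167.3° from the x-axis; with |ND| = 8.9, D = (-8.370, 19.68). ND is perpendicular to DB, so DB runs at -77.30°; with |DB| = 26.5, B = (-2.544, -6.176). Then |CB| = |B − C| = 6.680.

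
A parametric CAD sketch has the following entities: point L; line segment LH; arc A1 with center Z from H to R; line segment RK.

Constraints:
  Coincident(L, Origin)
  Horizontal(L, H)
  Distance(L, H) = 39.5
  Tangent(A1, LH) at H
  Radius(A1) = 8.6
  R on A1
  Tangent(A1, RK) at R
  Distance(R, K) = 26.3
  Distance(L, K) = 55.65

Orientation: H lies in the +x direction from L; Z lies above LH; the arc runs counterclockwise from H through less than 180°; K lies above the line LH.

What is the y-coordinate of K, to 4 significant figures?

36.13

L is at the origin; L and H share the same y with |LH| = 39.5 and H on the +x side, so H = (39.50, 0.000). The tangent condition forces ZH to be normal to LH, so Z = H + (0, 8.6) = (39.50, 8.600). Since ZR ⟂ RK (tangency), |ZK| = √(8.6² + 26.3²) = 27.67 regardless of where R sits on A1. So K lies on both circle(L, 55.65) and circle(Z, 27.67); the above-LH intersection is K = (42.33, 36.13). R is the foot of the tangent from K: R = (47.90, 10.42).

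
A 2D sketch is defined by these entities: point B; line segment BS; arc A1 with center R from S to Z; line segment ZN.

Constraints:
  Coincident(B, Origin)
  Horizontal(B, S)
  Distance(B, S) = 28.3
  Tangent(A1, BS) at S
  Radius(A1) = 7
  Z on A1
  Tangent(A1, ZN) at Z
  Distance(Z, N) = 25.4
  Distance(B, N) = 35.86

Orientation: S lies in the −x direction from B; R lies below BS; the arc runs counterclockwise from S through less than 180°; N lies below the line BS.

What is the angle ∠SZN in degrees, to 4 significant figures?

115.5°

Checks: |RZ| = 7.000 ✓; ∠(RZ, ZN) = 90.00° ✓; |ZN| = 25.40 ✓; |BN| = 35.86 ✓.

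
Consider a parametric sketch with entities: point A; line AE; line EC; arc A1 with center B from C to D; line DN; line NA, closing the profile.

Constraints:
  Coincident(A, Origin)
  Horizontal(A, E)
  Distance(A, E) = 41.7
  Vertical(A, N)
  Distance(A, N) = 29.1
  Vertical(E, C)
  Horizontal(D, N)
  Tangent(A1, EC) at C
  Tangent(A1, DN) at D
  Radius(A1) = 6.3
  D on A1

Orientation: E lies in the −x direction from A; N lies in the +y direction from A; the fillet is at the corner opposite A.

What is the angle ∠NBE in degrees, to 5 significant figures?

115.54°

A is at the origin; A and E share the same y with |AE| = 41.7 and E on the −x side, so E = (-41.700, 0.0000). AN is vertical with |AN| = 29.1 and N on the +y side, so N = (0.0000, 29.100). The virtual corner opposite A is at (-41.700, 29.100). Tangency of A1 to EC means the radius BC is perpendicular to EC and A1 meets DN tangentially, so BD is at right angles to DN, with radius 6.3, so the center B sits 6.3 in from both sides at B = (-35.400, 22.800). Then cos ∠NBE = BN·BE / (|BN||BE|), giving 115.54°.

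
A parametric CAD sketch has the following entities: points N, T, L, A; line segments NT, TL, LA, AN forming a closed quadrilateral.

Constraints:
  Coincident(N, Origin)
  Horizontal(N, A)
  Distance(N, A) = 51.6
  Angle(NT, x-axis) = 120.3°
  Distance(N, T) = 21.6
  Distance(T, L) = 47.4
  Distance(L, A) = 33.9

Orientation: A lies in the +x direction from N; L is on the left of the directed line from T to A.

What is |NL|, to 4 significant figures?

46.04

N is at the origin; N and A share the same y with |NA| = 51.6 and A in +x, so A = (51.6, 0). NT runs at 120.3° with |NT| = 21.6, so T = (-10.90, 18.65). L is determined by |TL| = 47.4 and |LA| = 33.9 together: it lies at the intersection of circle(T, 47.4) and circle(A, 33.9). With |TA| = 65.22, the foot of the radical line on TA is 41.02 from T and the perpendicular offset is √(47.4² − 41.02²) = 23.74. Taking the left-of-TA solution: L = (35.20, 29.67).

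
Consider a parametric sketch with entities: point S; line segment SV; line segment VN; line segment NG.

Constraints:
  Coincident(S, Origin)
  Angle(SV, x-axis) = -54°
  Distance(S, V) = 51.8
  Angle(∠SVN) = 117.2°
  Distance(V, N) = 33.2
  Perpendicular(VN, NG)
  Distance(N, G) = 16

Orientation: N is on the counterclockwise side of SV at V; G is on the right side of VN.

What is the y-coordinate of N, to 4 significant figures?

-36.83

S is at the origin; SV runs at -54.0° with length 51.8, so V = 51.8·(cos -54.0°, sin -54.0°) = (30.45, -41.91). ∠SVN = 117.2°, so VN runs at -54.0° + (180° − 117.2°) = 8.800° from the x-axis; with |VN| = 33.2, N = V + 33.2·(cos 8.800°, sin 8.800°) = (63.26, -36.83). So N.y = -36.83.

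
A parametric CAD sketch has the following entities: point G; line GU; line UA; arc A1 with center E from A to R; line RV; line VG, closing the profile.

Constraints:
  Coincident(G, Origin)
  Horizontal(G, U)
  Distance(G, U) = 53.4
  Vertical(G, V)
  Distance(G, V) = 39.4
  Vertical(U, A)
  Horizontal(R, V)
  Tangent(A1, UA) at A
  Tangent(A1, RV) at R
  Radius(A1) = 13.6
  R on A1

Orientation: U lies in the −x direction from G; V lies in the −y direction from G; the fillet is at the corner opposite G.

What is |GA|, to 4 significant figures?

59.31

The virtual corner opposite G is at (-53.40, -39.40). A1 meets UA tangentially, so EA is at right angles to UA and A1 meets RV tangentially, so ER is at right angles to RV, with radius 13.6, so the center E sits 13.6 in from both sides at E = (-39.80, -25.80). That places the tangent points at A = (-53.40, -25.80) on UA and R = (-39.80, -39.40) on RV. Then |GA| = |A − G| = 59.31.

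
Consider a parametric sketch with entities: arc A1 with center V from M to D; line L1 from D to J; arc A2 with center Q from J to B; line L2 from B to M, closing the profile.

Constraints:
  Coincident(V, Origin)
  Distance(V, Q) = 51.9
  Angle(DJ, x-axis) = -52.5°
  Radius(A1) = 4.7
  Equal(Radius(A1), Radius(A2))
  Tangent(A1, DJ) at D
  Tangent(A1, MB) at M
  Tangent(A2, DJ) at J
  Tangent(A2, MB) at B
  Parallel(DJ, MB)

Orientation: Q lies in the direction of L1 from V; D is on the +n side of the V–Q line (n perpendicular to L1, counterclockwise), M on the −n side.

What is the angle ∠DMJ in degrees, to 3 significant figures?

79.7°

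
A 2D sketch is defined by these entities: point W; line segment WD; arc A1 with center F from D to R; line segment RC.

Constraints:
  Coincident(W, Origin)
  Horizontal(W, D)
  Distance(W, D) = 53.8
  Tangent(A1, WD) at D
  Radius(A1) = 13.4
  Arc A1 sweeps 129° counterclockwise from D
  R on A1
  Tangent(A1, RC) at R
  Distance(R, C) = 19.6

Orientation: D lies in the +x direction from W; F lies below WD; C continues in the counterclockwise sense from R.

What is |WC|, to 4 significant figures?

66.92

W is at the origin; W and D share the same y with |WD| = 53.8 and D on the +x side, so D = (53.80, 0.000). The tangent condition forces FD to be normal to WD, so F = D + (0, -13.4) = (53.80, -13.40). On A1, D sits at bearing 90° from F; a 129° counterclockwise sweep puts R at bearing 219°, so R = F + 13.4·(cos 219°, sin 219°) = (43.39, -21.83). Since A1 is tangent to RC there, FR ⟂ RC, so RC runs along (−sin 219°, cos 219°); with |RC| = 19.6, C = (55.72, -37.06). Then |WC| = |C − W| = 66.92.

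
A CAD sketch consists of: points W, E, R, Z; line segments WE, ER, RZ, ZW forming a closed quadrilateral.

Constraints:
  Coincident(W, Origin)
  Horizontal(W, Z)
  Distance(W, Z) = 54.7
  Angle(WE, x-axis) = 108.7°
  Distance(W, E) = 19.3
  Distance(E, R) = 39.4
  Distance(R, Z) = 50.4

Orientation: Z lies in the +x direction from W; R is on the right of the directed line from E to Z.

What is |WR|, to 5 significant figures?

20.127

Checks: |ER| = 39.40 ✓; |RZ| = 50.40 ✓.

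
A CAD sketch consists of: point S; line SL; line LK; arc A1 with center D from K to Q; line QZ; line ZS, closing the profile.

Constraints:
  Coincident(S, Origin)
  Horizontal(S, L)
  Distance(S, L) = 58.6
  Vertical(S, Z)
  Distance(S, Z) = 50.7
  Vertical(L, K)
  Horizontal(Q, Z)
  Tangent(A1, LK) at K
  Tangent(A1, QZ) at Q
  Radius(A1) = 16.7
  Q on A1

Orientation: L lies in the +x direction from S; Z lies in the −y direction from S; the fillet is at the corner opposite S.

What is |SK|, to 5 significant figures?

67.749

The virtual corner opposite S is at (58.600, -50.700). Tangency of A1 to LK means the radius DK is perpendicular to LK and A1 meets QZ tangentially, so DQ is at right angles to QZ, with radius 16.7, so the center D sits 16.7 in from both sides at D = (41.900, -34.000). That places the tangent points at K = (58.600, -34.000) on LK and Q = (41.900, -50.700) on QZ. Then |SK| = |K − S| = 67.749.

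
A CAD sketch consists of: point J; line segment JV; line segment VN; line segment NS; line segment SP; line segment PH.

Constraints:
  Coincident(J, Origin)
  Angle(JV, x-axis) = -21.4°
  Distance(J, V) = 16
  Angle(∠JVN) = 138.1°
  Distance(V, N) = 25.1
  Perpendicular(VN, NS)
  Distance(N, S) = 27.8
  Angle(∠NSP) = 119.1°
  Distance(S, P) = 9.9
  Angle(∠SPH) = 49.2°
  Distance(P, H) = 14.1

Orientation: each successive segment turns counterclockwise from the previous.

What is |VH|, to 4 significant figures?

26.95

J is at the origin; JV runs at -21.4° with length 16.0, so V = (14.90, -5.838). ∠JVN = 138.1° gives VN at 20.50° from the x-axis; with |VN| = 25.1, N = (38.41, 2.952). The perpendicularity gives NS at right angles to VN, so NS runs at 110.5°; with |NS| = 27.8, S = (28.67, 28.99). ∠NSP = 119.1° gives SP at 171.4° from the x-axis; with |SP| = 9.9, P = (18.88, 30.47). ∠SPH = 49.2° gives PH at -57.80° from the x-axis; with |PH| = 14.1, H = (26.40, 18.54). Then |VH| = |H − V| = 26.95.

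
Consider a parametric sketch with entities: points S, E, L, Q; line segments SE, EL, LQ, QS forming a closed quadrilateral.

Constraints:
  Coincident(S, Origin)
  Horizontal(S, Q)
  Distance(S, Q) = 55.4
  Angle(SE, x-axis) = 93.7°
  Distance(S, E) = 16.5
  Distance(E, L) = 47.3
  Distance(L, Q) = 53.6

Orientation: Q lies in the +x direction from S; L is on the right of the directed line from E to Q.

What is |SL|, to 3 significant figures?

31.2

S is at the origin; S and Q share the same y with |SQ| = 55.4 and Q in +x, so Q = (55.4, 0). SE runs at 93.7° with |SE| = 16.5, so E = (-1.06, 16.5). L is determined by |EL| = 47.3 and |LQ| = 53.6 together: it lies at the intersection of circle(E, 47.3) and circle(Q, 53.6). With |EQ| = 58.8, the foot of the radical line on EQ is 24.0 from E and the perpendicular offset is √(47.3² − 24.0²) = 40.8. Taking the right-of-EQ solution: L = (10.6, -29.4).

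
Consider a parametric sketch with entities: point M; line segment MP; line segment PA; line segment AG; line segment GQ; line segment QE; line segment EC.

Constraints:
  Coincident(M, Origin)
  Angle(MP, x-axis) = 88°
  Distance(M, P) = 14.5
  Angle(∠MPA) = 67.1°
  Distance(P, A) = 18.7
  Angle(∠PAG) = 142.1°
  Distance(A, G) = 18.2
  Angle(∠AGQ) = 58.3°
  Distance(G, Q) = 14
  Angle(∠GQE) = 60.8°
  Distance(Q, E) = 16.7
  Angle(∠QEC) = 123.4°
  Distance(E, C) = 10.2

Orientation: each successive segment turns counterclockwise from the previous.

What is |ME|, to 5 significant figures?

21.782

∠AGQ = 58.3° gives GQ at 0.50000° from the x-axis; with |GQ| = 14.0, Q = (-12.392, -7.6253). ∠GQE = 60.8° gives QE at 119.70° from the x-axis; with |QE| = 16.7, E = (-20.666, 6.8809). Then |ME| = |E − M| = 21.782.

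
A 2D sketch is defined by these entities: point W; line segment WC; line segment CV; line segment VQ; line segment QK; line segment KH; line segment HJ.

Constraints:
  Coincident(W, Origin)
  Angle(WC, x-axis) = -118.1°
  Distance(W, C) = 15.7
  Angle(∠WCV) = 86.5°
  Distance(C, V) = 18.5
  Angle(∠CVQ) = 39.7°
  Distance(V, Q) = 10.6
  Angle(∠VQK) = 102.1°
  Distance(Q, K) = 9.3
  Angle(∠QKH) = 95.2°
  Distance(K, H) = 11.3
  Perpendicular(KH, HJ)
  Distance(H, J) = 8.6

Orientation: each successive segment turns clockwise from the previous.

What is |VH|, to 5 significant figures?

12.578

W is at the origin; WC runs at -118.1° with length 15.7, so C = (-7.3949, -13.849). ∠WCV = 86.5° gives CV at 148.40° from the x-axis; with |CV| = 18.5, V = (-23.152, -4.1557). ∠CVQ = 39.7° gives VQ at 8.1000° from the x-axis; with |VQ| = 10.6, Q = (-12.658, -2.6621). ∠VQK = 102.1° gives QK at -69.800° from the x-axis; with |QK| = 9.3, K = (-9.4463, -11.390). ∠QKH = 95.2° gives KH at -154.60° from the x-axis; with |KH| = 11.3, H = (-19.654, -16.237). Then |VH| = |H − V| = 12.578.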